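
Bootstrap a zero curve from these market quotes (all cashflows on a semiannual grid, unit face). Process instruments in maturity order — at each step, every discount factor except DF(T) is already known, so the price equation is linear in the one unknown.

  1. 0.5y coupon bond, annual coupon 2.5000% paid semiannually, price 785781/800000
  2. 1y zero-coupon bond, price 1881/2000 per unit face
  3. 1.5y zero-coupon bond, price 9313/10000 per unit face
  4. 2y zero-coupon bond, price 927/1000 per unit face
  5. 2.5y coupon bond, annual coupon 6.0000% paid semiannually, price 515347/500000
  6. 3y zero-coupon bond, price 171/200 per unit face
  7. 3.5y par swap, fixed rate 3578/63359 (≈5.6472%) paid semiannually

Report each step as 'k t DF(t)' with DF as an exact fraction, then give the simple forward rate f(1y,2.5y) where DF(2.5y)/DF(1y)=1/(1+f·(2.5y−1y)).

1 1/2 9701/10000
2 1 1881/2000
3 3/2 9313/10000
4 2 927/1000
5 5/2 8909/10000
6 3 171/200
7 7/2 8211/10000
f(1y,2.5y) = ((1881/2000)/(8909/10000) − 1)/(3/2) = 992/26727 ≈ 3.7116%

step 1 [0.5y] bond c/2=1/80: DF=(785781/800000 − 1/80·(0))/(1+1/80) = 9701/10000 ≈ 0.970100
step 2 [1y] zero: DF = P = 1881/2000 ≈ 0.940500
step 3 [1.5y] zero: DF = P = 9313/10000 ≈ 0.931300
step 4 [2y] zero: DF = P = 927/1000 ≈ 0.927000
step 5 [2.5y] bond c/2=3/100: DF=(515347/500000 − 3/100·(0.970100+0.940500+0.931300+0.927000))/(1+3/100) = 8909/10000 ≈ 0.890900
step 6 [3y] zero: DF = P = 171/200 ≈ 0.855000
step 7 [3.5y] swap r/2=1789/63359: DF=(1 − 1789/63359·(0.970100+0.940500+0.931300+0.927000+0.890900+0.855000))/(1+1789/63359) = 8211/10000 ≈ 0.821100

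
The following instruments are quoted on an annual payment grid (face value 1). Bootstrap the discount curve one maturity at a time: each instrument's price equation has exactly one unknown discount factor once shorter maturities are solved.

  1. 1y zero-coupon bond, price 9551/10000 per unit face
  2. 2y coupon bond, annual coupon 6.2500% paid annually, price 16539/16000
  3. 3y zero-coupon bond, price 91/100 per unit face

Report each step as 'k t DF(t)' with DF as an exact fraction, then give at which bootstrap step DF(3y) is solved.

step 1 [1y] zero: DF = P = 9551/10000 ≈ 0.955100
step 2 [2y] bond c/1=1/16: DF=(16539/16000 − 1/16·(0.955100))/(1+1/16) = 9167/10000 ≈ 0.916700
step 3 [3y] zero: DF = P = 91/100 ≈ 0.910000

1 1 9551/10000
2 2 9167/10000
3 3 91/100
DF(3y) is solved at step 3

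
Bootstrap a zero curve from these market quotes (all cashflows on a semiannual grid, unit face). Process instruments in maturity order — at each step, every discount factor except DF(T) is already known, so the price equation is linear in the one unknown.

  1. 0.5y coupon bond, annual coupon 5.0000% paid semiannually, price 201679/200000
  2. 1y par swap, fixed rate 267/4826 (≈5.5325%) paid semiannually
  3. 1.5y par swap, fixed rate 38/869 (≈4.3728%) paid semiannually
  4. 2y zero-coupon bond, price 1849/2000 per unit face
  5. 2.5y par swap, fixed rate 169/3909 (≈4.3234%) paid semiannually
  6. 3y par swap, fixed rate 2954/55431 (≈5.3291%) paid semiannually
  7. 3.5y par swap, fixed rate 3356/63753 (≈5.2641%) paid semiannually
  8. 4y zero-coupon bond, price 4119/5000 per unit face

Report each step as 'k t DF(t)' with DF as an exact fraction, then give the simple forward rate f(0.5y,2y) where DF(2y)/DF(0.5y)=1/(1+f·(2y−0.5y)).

1 1/2 4919/5000
2 1 4733/5000
3 3/2 9373/10000
4 2 1849/2000
5 5/2 4493/5000
6 3 8523/10000
7 7/2 4161/5000
8 4 4119/5000
f(0.5y,2y) = ((4919/5000)/(1849/2000) − 1)/(3/2) = 1186/27735 ≈ 4.2762%

step 1 [0.5y] bond c/2=1/40: DF=(201679/200000 − 1/40·(0))/(1+1/40) = 4919/5000 ≈ 0.983800
step 2 [1y] swap r/2=267/9652: DF=(1 − 267/9652·(0.983800))/(1+267/9652) = 4733/5000 ≈ 0.946600
step 3 [1.5y] swap r/2=19/869: DF=(1 − 19/869·(0.983800+0.946600))/(1+19/869) = 9373/10000 ≈ 0.937300
step 4 [2y] zero: DF = P = 1849/2000 ≈ 0.924500
step 5 [2.5y] swap r/2=169/7818: DF=(1 − 169/7818·(0.983800+0.946600+0.937300+0.924500))/(1+169/7818) = 4493/5000 ≈ 0.898600
step 6 [3y] swap r/2=1477/55431: DF=(1 − 1477/55431·(0.983800+0.946600+0.937300+0.924500+0.898600))/(1+1477/55431) = 8523/10000 ≈ 0.852300
step 7 [3.5y] swap r/2=1678/63753: DF=(1 − 1678/63753·(0.983800+0.946600+0.937300+0.924500+0.898600+0.852300))/(1+1678/63753) = 4161/5000 ≈ 0.832200
step 8 [4y] zero: DF = P = 4119/5000 ≈ 0.823800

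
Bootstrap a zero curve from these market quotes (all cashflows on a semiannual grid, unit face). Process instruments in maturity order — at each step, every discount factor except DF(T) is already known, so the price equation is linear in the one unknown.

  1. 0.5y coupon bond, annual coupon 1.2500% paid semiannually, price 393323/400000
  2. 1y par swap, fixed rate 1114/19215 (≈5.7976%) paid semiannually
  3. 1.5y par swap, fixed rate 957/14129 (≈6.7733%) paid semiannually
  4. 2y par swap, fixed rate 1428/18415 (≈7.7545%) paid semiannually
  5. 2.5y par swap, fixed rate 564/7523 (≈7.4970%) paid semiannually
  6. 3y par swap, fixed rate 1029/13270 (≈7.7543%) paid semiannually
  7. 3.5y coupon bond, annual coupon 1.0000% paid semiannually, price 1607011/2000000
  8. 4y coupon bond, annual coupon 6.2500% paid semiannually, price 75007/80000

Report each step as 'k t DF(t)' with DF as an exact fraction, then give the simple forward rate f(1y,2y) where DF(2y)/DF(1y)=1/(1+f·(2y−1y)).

step 1 [0.5y] bond c/2=1/160: DF=(393323/400000 − 1/160·(0))/(1+1/160) = 2443/2500 ≈ 0.977200
step 2 [1y] swap r/2=557/19215: DF=(1 − 557/19215·(0.977200))/(1+557/19215) = 9443/10000 ≈ 0.944300
step 3 [1.5y] swap r/2=957/28258: DF=(1 − 957/28258·(0.977200+0.944300))/(1+957/28258) = 9043/10000 ≈ 0.904300
step 4 [2y] swap r/2=714/18415: DF=(1 − 714/18415·(0.977200+0.944300+0.904300))/(1+714/18415) = 2143/2500 ≈ 0.857200
step 5 [2.5y] swap r/2=282/7523: DF=(1 − 282/7523·(0.977200+0.944300+0.904300+0.857200))/(1+282/7523) = 2077/2500 ≈ 0.830800
step 6 [3y] swap r/2=1029/26540: DF=(1 − 1029/26540·(0.977200+0.944300+0.904300+0.857200+0.830800))/(1+1029/26540) = 3971/5000 ≈ 0.794200
step 7 [3.5y] bond c/2=1/200: DF=(1607011/2000000 − 1/200·(0.977200+0.944300+0.904300+0.857200+0.830800+0.794200))/(1+1/200) = 7731/10000 ≈ 0.773100
step 8 [4y] bond c/2=1/32: DF=(75007/80000 − 1/32·(0.977200+0.944300+0.904300+0.857200+0.830800+0.794200+0.773100))/(1+1/32) = 7249/10000 ≈ 0.724900

1 1/2 2443/2500
2 1 9443/10000
3 3/2 9043/10000
4 2 2143/2500
5 5/2 2077/2500
6 3 3971/5000
7 7/2 7731/10000
8 4 7249/10000
f(1y,2y) = ((9443/10000)/(2143/2500) − 1)/(1) = 871/8572 ≈ 10.1610%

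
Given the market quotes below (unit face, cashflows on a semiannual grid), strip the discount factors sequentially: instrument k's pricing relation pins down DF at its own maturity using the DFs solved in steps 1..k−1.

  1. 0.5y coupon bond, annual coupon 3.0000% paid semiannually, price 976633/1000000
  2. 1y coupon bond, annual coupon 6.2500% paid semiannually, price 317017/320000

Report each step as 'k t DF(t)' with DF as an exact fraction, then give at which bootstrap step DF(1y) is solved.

1 1/2 4811/5000
2 1 1863/2000
DF(1y) is solved at step 2

step 1 [0.5y] bond c/2=3/200: DF=(976633/1000000 − 3/200·(0))/(1+3/200) = 4811/5000 ≈ 0.962200
step 2 [1y] bond c/2=1/32: DF=(317017/320000 − 1/32·(0.962200))/(1+1/32) = 1863/2000 ≈ 0.931500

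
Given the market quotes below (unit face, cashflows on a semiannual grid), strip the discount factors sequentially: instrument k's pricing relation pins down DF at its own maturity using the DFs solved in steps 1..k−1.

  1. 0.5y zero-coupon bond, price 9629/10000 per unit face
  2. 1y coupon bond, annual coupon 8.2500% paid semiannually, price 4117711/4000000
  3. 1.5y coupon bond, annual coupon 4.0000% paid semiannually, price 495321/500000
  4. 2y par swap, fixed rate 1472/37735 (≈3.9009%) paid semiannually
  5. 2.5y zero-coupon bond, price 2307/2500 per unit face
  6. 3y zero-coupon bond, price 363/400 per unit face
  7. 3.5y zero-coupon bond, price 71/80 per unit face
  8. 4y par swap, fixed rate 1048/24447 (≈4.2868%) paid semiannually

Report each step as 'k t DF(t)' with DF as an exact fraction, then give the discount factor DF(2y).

step 1 [0.5y] zero: DF = P = 9629/10000 ≈ 0.962900
step 2 [1y] bond c/2=33/800: DF=(4117711/4000000 − 33/800·(0.962900))/(1+33/800) = 1901/2000 ≈ 0.950500
step 3 [1.5y] bond c/2=1/50: DF=(495321/500000 − 1/50·(0.962900+0.950500))/(1+1/50) = 9337/10000 ≈ 0.933700
step 4 [2y] swap r/2=736/37735: DF=(1 − 736/37735·(0.962900+0.950500+0.933700))/(1+736/37735) = 579/625 ≈ 0.926400
step 5 [2.5y] zero: DF = P = 2307/2500 ≈ 0.922800
step 6 [3y] zero: DF = P = 363/400 ≈ 0.907500
step 7 [3.5y] zero: DF = P = 71/80 ≈ 0.887500
step 8 [4y] swap r/2=524/24447: DF=(1 − 524/24447·(0.962900+0.950500+0.933700+0.926400+0.922800+0.907500+0.887500))/(1+524/24447) = 2107/2500 ≈ 0.842800

1 1/2 9629/10000
2 1 1901/2000
3 3/2 9337/10000
4 2 579/625
5 5/2 2307/2500
6 3 363/400
7 7/2 71/80
8 4 2107/2500
DF(2y) = 579/625 ≈ 0.926400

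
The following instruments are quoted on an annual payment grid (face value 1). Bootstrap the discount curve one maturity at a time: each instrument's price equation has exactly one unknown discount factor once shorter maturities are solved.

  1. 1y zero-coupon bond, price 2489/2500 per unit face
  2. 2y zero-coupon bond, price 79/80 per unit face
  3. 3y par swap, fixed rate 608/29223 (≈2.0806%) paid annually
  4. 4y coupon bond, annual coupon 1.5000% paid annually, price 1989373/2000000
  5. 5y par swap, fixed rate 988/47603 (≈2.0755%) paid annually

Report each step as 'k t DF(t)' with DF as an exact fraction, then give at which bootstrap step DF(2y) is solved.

step 1 [1y] zero: DF = P = 2489/2500 ≈ 0.995600
step 2 [2y] zero: DF = P = 79/80 ≈ 0.987500
step 3 [3y] swap r/1=608/29223: DF=(1 − 608/29223·(0.995600+0.987500))/(1+608/29223) = 587/625 ≈ 0.939200
step 4 [4y] bond c/1=3/200: DF=(1989373/2000000 − 3/200·(0.995600+0.987500+0.939200))/(1+3/200) = 1171/1250 ≈ 0.936800
step 5 [5y] swap r/1=988/47603: DF=(1 − 988/47603·(0.995600+0.987500+0.939200+0.936800))/(1+988/47603) = 2253/2500 ≈ 0.901200

1 1 2489/2500
2 2 79/80
3 3 587/625
4 4 1171/1250
5 5 2253/2500
DF(2y) is solved at step 2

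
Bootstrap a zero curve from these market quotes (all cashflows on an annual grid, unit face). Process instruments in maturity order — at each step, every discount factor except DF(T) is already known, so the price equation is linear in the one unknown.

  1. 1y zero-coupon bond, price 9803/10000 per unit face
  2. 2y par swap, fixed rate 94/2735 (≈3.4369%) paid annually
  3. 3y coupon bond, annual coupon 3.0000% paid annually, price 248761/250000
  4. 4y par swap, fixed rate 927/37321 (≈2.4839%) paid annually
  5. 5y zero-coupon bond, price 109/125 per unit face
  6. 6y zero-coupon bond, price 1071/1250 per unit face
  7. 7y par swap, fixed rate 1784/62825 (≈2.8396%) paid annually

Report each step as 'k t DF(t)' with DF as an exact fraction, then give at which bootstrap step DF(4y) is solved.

step 1 [1y] zero: DF = P = 9803/10000 ≈ 0.980300
step 2 [2y] swap r/1=94/2735: DF=(1 − 94/2735·(0.980300))/(1+94/2735) = 4671/5000 ≈ 0.934200
step 3 [3y] bond c/1=3/100: DF=(248761/250000 − 3/100·(0.980300+0.934200))/(1+3/100) = 9103/10000 ≈ 0.910300
step 4 [4y] swap r/1=927/37321: DF=(1 − 927/37321·(0.980300+0.934200+0.910300))/(1+927/37321) = 9073/10000 ≈ 0.907300
step 5 [5y] zero: DF = P = 109/125 ≈ 0.872000
step 6 [6y] zero: DF = P = 1071/1250 ≈ 0.856800
step 7 [7y] swap r/1=1784/62825: DF=(1 − 1784/62825·(0.980300+0.934200+0.910300+0.907300+0.872000+0.856800))/(1+1784/62825) = 1027/1250 ≈ 0.821600

1 1 9803/10000
2 2 4671/5000
3 3 9103/10000
4 4 9073/10000
5 5 109/125
6 6 1071/1250
7 7 1027/1250
DF(4y) is solved at step 4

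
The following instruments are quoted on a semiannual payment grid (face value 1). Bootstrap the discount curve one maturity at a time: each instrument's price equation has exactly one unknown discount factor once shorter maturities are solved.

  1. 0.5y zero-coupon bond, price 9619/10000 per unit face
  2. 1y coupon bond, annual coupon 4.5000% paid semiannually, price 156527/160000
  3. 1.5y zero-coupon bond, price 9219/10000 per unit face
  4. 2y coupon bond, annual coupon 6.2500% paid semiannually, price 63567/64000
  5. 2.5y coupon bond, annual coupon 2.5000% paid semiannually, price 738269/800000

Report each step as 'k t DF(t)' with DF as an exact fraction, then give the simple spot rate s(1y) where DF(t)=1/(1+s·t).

step 1 [0.5y] zero: DF = P = 9619/10000 ≈ 0.961900
step 2 [1y] bond c/2=9/400: DF=(156527/160000 − 9/400·(0.961900))/(1+9/400) = 2339/2500 ≈ 0.935600
step 3 [1.5y] zero: DF = P = 9219/10000 ≈ 0.921900
step 4 [2y] bond c/2=1/32: DF=(63567/64000 − 1/32·(0.961900+0.935600+0.921900))/(1+1/32) = 8777/10000 ≈ 0.877700
step 5 [2.5y] bond c/2=1/80: DF=(738269/800000 − 1/80·(0.961900+0.935600+0.921900+0.877700))/(1+1/80) = 4329/5000 ≈ 0.865800

1 1/2 9619/10000
2 1 2339/2500
3 3/2 9219/10000
4 2 8777/10000
5 5/2 4329/5000
s(1y) = (1/(2339/2500) − 1)/(1) = 161/2339 ≈ 6.8833%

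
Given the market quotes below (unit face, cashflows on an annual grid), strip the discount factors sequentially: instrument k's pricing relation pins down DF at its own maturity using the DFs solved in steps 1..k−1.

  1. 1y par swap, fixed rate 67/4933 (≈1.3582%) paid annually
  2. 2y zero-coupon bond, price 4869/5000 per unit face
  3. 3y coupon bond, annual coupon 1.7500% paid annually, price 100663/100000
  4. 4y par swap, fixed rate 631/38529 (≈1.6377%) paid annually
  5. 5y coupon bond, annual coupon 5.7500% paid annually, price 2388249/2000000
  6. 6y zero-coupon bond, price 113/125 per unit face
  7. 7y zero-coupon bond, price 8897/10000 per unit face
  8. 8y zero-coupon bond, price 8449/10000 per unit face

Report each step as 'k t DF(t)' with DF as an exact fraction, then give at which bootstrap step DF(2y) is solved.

1 1 4933/5000
2 2 4869/5000
3 3 2389/2500
4 4 9369/10000
5 5 9197/10000
6 6 113/125
7 7 8897/10000
8 8 8449/10000
DF(2y) is solved at step 2

step 1 [1y] swap r/1=67/4933: DF=(1 − 67/4933·(0))/(1+67/4933) = 4933/5000 ≈ 0.986600
step 2 [2y] zero: DF = P = 4869/5000 ≈ 0.973800
step 3 [3y] bond c/1=7/400: DF=(100663/100000 − 7/400·(0.986600+0.973800))/(1+7/400) = 2389/2500 ≈ 0.955600
step 4 [4y] swap r/1=631/38529: DF=(1 − 631/38529·(0.986600+0.973800+0.955600))/(1+631/38529) = 9369/10000 ≈ 0.936900
step 5 [5y] bond c/1=23/400: DF=(2388249/2000000 − 23/400·(0.986600+0.973800+0.955600+0.936900))/(1+23/400) = 9197/10000 ≈ 0.919700
step 6 [6y] zero: DF = P = 113/125 ≈ 0.904000
step 7 [7y] zero: DF = P = 8897/10000 ≈ 0.889700
step 8 [8y] zero: DF = P = 8449/10000 ≈ 0.844900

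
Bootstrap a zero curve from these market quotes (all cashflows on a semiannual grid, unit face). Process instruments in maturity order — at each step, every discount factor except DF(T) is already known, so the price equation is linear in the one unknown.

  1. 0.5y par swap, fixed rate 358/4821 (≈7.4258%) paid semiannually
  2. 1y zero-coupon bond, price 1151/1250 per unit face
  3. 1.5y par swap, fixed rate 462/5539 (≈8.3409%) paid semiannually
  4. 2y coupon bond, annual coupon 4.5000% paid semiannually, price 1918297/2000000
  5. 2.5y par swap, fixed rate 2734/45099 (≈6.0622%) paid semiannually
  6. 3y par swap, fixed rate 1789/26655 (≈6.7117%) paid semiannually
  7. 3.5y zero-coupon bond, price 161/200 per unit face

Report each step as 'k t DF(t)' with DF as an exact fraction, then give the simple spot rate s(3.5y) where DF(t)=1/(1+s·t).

1 1/2 4821/5000
2 1 1151/1250
3 3/2 1769/2000
4 2 8771/10000
5 5/2 8633/10000
6 3 8211/10000
7 7/2 161/200
s(3.5y) = (1/(161/200) − 1)/(7/2) = 78/1127 ≈ 6.9210%

step 1 [0.5y] swap r/2=179/4821: DF=(1 − 179/4821·(0))/(1+179/4821) = 4821/5000 ≈ 0.964200
step 2 [1y] zero: DF = P = 1151/1250 ≈ 0.920800
step 3 [1.5y] swap r/2=231/5539: DF=(1 − 231/5539·(0.964200+0.920800))/(1+231/5539) = 1769/2000 ≈ 0.884500
step 4 [2y] bond c/2=9/400: DF=(1918297/2000000 − 9/400·(0.964200+0.920800+0.884500))/(1+9/400) = 8771/10000 ≈ 0.877100
step 5 [2.5y] swap r/2=1367/45099: DF=(1 − 1367/45099·(0.964200+0.920800+0.884500+0.877100))/(1+1367/45099) = 8633/10000 ≈ 0.863300
step 6 [3y] swap r/2=1789/53310: DF=(1 − 1789/53310·(0.964200+0.920800+0.884500+0.877100+0.863300))/(1+1789/53310) = 8211/10000 ≈ 0.821100
step 7 [3.5y] zero: DF = P = 161/200 ≈ 0.805000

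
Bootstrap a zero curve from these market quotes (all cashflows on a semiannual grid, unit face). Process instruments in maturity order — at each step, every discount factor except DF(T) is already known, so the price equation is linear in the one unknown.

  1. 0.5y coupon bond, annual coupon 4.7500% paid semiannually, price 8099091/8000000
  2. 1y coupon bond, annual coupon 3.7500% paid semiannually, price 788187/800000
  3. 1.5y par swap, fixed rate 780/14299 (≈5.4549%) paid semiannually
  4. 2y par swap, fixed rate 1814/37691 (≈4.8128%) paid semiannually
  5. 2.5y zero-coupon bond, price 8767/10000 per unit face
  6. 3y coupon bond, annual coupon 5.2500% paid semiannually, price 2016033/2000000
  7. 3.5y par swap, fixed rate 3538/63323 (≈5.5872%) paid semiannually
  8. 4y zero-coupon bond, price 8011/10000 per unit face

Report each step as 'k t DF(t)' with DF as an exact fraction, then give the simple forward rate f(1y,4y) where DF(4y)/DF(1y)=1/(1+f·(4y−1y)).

1 1/2 9889/10000
2 1 9489/10000
3 3/2 461/500
4 2 9093/10000
5 5/2 8767/10000
6 3 4317/5000
7 7/2 8231/10000
8 4 8011/10000
f(1y,4y) = ((9489/10000)/(8011/10000) − 1)/(3) = 1478/24033 ≈ 6.1499%

step 1 [0.5y] bond c/2=19/800: DF=(8099091/8000000 − 19/800·(0))/(1+19/800) = 9889/10000 ≈ 0.988900
step 2 [1y] bond c/2=3/160: DF=(788187/800000 − 3/160·(0.988900))/(1+3/160) = 9489/10000 ≈ 0.948900
step 3 [1.5y] swap r/2=390/14299: DF=(1 − 390/14299·(0.988900+0.948900))/(1+390/14299) = 461/500 ≈ 0.922000
step 4 [2y] swap r/2=907/37691: DF=(1 − 907/37691·(0.988900+0.948900+0.922000))/(1+907/37691) = 9093/10000 ≈ 0.909300
step 5 [2.5y] zero: DF = P = 8767/10000 ≈ 0.876700
step 6 [3y] bond c/2=21/800: DF=(2016033/2000000 − 21/800·(0.988900+0.948900+0.922000+0.909300+0.876700))/(1+21/800) = 4317/5000 ≈ 0.863400
step 7 [3.5y] swap r/2=1769/63323: DF=(1 − 1769/63323·(0.988900+0.948900+0.922000+0.909300+0.876700+0.863400))/(1+1769/63323) = 8231/10000 ≈ 0.823100
step 8 [4y] zero: DF = P = 8011/10000 ≈ 0.801100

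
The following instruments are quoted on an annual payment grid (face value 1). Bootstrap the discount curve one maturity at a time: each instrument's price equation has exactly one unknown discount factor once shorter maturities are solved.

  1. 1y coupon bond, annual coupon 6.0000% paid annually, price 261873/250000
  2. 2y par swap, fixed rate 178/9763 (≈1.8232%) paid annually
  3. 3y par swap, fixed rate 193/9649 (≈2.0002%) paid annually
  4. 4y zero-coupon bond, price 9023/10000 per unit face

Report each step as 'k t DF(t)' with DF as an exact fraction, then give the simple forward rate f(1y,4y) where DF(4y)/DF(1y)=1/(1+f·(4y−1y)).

1 1 4941/5000
2 2 2411/2500
3 3 9421/10000
4 4 9023/10000
f(1y,4y) = ((4941/5000)/(9023/10000) − 1)/(3) = 859/27069 ≈ 3.1734%

step 1 [1y] bond c/1=3/50: DF=(261873/250000 − 3/50·(0))/(1+3/50) = 4941/5000 ≈ 0.988200
step 2 [2y] swap r/1=178/9763: DF=(1 − 178/9763·(0.988200))/(1+178/9763) = 2411/2500 ≈ 0.964400
step 3 [3y] swap r/1=193/9649: DF=(1 − 193/9649·(0.988200+0.964400))/(1+193/9649) = 9421/10000 ≈ 0.942100
step 4 [4y] zero: DF = P = 9023/10000 ≈ 0.902300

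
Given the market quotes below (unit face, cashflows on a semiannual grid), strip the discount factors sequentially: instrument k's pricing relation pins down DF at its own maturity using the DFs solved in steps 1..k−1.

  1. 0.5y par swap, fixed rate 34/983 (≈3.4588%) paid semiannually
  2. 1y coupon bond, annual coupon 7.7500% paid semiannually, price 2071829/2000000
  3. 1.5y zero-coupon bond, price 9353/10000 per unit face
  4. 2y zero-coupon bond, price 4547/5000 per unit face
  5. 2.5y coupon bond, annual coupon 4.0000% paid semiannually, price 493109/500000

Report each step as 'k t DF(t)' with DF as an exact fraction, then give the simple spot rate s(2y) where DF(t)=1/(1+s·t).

1 1/2 983/1000
2 1 4803/5000
3 3/2 9353/10000
4 2 4547/5000
5 5/2 4463/5000
s(2y) = (1/(4547/5000) − 1)/(2) = 453/9094 ≈ 4.9813%

step 1 [0.5y] swap r/2=17/983: DF=(1 − 17/983·(0))/(1+17/983) = 983/1000 ≈ 0.983000
step 2 [1y] bond c/2=31/800: DF=(2071829/2000000 − 31/800·(0.983000))/(1+31/800) = 4803/5000 ≈ 0.960600
step 3 [1.5y] zero: DF = P = 9353/10000 ≈ 0.935300
step 4 [2y] zero: DF = P = 4547/5000 ≈ 0.909400
step 5 [2.5y] bond c/2=1/50: DF=(493109/500000 − 1/50·(0.983000+0.960600+0.935300+0.909400))/(1+1/50) = 4463/5000 ≈ 0.892600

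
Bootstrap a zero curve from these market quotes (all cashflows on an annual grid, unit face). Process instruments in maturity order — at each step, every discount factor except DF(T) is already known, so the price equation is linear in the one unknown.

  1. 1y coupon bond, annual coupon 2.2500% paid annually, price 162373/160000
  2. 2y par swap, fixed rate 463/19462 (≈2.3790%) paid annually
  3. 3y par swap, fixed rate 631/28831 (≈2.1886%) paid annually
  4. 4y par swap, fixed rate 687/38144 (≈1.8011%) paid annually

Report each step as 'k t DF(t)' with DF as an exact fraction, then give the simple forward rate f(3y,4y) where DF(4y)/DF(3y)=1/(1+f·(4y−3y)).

1 1 397/400
2 2 9537/10000
3 3 9369/10000
4 4 9313/10000
f(3y,4y) = ((9369/10000)/(9313/10000) − 1)/(1) = 56/9313 ≈ 0.6013%

step 1 [1y] bond c/1=9/400: DF=(162373/160000 − 9/400·(0))/(1+9/400) = 397/400 ≈ 0.992500
step 2 [2y] swap r/1=463/19462: DF=(1 − 463/19462·(0.992500))/(1+463/19462) = 9537/10000 ≈ 0.953700
step 3 [3y] swap r/1=631/28831: DF=(1 − 631/28831·(0.992500+0.953700))/(1+631/28831) = 9369/10000 ≈ 0.936900
step 4 [4y] swap r/1=687/38144: DF=(1 − 687/38144·(0.992500+0.953700+0.936900))/(1+687/38144) = 9313/10000 ≈ 0.931300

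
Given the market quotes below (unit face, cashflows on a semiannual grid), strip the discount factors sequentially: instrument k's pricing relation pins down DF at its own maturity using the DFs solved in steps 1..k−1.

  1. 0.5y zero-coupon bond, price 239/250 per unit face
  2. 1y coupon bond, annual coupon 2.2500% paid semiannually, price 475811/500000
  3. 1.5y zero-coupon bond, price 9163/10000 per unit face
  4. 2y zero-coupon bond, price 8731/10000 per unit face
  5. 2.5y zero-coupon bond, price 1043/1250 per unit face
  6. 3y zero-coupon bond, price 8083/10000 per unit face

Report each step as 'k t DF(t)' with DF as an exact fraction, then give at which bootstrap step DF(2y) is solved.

step 1 [0.5y] zero: DF = P = 239/250 ≈ 0.956000
step 2 [1y] bond c/2=9/800: DF=(475811/500000 − 9/800·(0.956000))/(1+9/800) = 1163/1250 ≈ 0.930400
step 3 [1.5y] zero: DF = P = 9163/10000 ≈ 0.916300
step 4 [2y] zero: DF = P = 8731/10000 ≈ 0.873100
step 5 [2.5y] zero: DF = P = 1043/1250 ≈ 0.834400
step 6 [3y] zero: DF = P = 8083/10000 ≈ 0.808300

1 1/2 239/250
2 1 1163/1250
3 3/2 9163/10000
4 2 8731/10000
5 5/2 1043/1250
6 3 8083/10000
DF(2y) is solved at step 4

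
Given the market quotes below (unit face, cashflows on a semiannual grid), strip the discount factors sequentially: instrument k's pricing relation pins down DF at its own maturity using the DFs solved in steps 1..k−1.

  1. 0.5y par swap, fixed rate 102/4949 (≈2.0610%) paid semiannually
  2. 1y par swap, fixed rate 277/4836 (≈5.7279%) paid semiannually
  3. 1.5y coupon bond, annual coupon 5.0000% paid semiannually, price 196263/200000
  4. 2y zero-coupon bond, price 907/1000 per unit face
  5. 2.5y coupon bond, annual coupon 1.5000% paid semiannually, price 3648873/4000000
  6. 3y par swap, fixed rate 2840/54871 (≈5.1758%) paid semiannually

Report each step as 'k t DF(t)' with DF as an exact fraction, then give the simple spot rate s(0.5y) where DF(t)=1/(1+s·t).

1 1/2 4949/5000
2 1 4723/5000
3 3/2 4551/5000
4 2 907/1000
5 5/2 351/400
6 3 429/500
s(0.5y) = (1/(4949/5000) − 1)/(1/2) = 102/4949 ≈ 2.0610%

step 1 [0.5y] swap r/2=51/4949: DF=(1 − 51/4949·(0))/(1+51/4949) = 4949/5000 ≈ 0.989800
step 2 [1y] swap r/2=277/9672: DF=(1 − 277/9672·(0.989800))/(1+277/9672) = 4723/5000 ≈ 0.944600
step 3 [1.5y] bond c/2=1/40: DF=(196263/200000 − 1/40·(0.989800+0.944600))/(1+1/40) = 4551/5000 ≈ 0.910200
step 4 [2y] zero: DF = P = 907/1000 ≈ 0.907000
step 5 [2.5y] bond c/2=3/400: DF=(3648873/4000000 − 3/400·(0.989800+0.944600+0.910200+0.907000))/(1+3/400) = 351/400 ≈ 0.877500
step 6 [3y] swap r/2=1420/54871: DF=(1 − 1420/54871·(0.989800+0.944600+0.910200+0.907000+0.877500))/(1+1420/54871) = 429/500 ≈ 0.858000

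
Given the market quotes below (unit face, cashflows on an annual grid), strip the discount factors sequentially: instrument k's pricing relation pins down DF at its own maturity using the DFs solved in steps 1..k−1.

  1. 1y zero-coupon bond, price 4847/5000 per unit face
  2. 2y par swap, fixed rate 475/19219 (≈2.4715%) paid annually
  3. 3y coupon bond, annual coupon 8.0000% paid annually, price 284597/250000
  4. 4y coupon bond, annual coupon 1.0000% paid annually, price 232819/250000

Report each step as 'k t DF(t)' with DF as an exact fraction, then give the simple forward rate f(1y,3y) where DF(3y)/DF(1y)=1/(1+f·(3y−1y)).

step 1 [1y] zero: DF = P = 4847/5000 ≈ 0.969400
step 2 [2y] swap r/1=475/19219: DF=(1 − 475/19219·(0.969400))/(1+475/19219) = 381/400 ≈ 0.952500
step 3 [3y] bond c/1=2/25: DF=(284597/250000 − 2/25·(0.969400+0.952500))/(1+2/25) = 9117/10000 ≈ 0.911700
step 4 [4y] bond c/1=1/100: DF=(232819/250000 − 1/100·(0.969400+0.952500+0.911700))/(1+1/100) = 447/500 ≈ 0.894000

1 1 4847/5000
2 2 381/400
3 3 9117/10000
4 4 447/500
f(1y,3y) = ((4847/5000)/(9117/10000) − 1)/(2) = 577/18234 ≈ 3.1644%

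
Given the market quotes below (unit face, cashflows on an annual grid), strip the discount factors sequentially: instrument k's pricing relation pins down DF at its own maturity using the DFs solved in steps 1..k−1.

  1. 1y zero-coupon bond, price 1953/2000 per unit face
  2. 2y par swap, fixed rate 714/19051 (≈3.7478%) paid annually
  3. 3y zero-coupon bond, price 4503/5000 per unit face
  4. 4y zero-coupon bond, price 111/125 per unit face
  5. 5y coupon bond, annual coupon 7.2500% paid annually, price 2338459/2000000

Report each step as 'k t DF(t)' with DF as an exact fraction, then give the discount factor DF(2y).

step 1 [1y] zero: DF = P = 1953/2000 ≈ 0.976500
step 2 [2y] swap r/1=714/19051: DF=(1 − 714/19051·(0.976500))/(1+714/19051) = 4643/5000 ≈ 0.928600
step 3 [3y] zero: DF = P = 4503/5000 ≈ 0.900600
step 4 [4y] zero: DF = P = 111/125 ≈ 0.888000
step 5 [5y] bond c/1=29/400: DF=(2338459/2000000 − 29/400·(0.976500+0.928600+0.900600+0.888000))/(1+29/400) = 1681/2000 ≈ 0.840500

1 1 1953/2000
2 2 4643/5000
3 3 4503/5000
4 4 111/125
5 5 1681/2000
DF(2y) = 4643/5000 ≈ 0.928600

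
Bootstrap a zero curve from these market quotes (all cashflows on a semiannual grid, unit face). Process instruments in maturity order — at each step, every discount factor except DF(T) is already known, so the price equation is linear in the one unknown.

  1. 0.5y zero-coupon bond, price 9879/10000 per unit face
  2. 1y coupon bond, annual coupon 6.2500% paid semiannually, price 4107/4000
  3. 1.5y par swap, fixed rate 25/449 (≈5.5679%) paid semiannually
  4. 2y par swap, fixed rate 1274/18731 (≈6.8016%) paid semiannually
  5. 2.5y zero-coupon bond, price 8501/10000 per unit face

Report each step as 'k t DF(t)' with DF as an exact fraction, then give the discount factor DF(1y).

step 1 [0.5y] zero: DF = P = 9879/10000 ≈ 0.987900
step 2 [1y] bond c/2=1/32: DF=(4107/4000 − 1/32·(0.987900))/(1+1/32) = 9657/10000 ≈ 0.965700
step 3 [1.5y] swap r/2=25/898: DF=(1 − 25/898·(0.987900+0.965700))/(1+25/898) = 23/25 ≈ 0.920000
step 4 [2y] swap r/2=637/18731: DF=(1 − 637/18731·(0.987900+0.965700+0.920000))/(1+637/18731) = 4363/5000 ≈ 0.872600
step 5 [2.5y] zero: DF = P = 8501/10000 ≈ 0.850100

1 1/2 9879/10000
2 1 9657/10000
3 3/2 23/25
4 2 4363/5000
5 5/2 8501/10000
DF(1y) = 9657/10000 ≈ 0.965700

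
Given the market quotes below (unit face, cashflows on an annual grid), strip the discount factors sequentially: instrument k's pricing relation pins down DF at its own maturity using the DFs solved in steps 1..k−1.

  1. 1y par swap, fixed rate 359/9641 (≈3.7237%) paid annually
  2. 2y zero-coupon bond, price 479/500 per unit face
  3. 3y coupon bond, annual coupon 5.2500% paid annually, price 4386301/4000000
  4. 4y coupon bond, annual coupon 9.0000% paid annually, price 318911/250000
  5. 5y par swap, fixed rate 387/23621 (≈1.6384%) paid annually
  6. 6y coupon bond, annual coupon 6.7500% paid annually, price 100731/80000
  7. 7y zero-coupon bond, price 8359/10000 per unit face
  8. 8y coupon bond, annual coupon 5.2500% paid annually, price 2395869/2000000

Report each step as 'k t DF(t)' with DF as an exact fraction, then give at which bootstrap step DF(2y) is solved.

step 1 [1y] swap r/1=359/9641: DF=(1 − 359/9641·(0))/(1+359/9641) = 9641/10000 ≈ 0.964100
step 2 [2y] zero: DF = P = 479/500 ≈ 0.958000
step 3 [3y] bond c/1=21/400: DF=(4386301/4000000 − 21/400·(0.964100+0.958000))/(1+21/400) = 473/500 ≈ 0.946000
step 4 [4y] bond c/1=9/100: DF=(318911/250000 − 9/100·(0.964100+0.958000+0.946000))/(1+9/100) = 1867/2000 ≈ 0.933500
step 5 [5y] swap r/1=387/23621: DF=(1 − 387/23621·(0.964100+0.958000+0.946000+0.933500))/(1+387/23621) = 4613/5000 ≈ 0.922600
step 6 [6y] bond c/1=27/400: DF=(100731/80000 − 27/400·(0.964100+0.958000+0.946000+0.933500+0.922600))/(1+27/400) = 1101/1250 ≈ 0.880800
step 7 [7y] zero: DF = P = 8359/10000 ≈ 0.835900
step 8 [8y] bond c/1=21/400: DF=(2395869/2000000 − 21/400·(0.964100+0.958000+0.946000+0.933500+0.922600+0.880800+0.835900))/(1+21/400) = 8169/10000 ≈ 0.816900

1 1 9641/10000
2 2 479/500
3 3 473/500
4 4 1867/2000
5 5 4613/5000
6 6 1101/1250
7 7 8359/10000
8 8 8169/10000
DF(2y) is solved at step 2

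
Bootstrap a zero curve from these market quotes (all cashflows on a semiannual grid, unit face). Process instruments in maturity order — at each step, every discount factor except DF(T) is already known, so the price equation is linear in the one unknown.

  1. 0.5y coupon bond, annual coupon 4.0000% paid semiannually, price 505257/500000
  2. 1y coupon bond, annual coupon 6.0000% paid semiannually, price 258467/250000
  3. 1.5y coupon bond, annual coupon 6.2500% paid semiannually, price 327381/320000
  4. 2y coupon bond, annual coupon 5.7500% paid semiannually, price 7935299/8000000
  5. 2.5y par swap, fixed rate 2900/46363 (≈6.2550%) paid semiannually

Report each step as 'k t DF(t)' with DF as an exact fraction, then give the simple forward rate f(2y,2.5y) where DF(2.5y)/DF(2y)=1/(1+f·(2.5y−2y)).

1 1/2 9907/10000
2 1 9749/10000
3 3/2 373/400
4 2 552/625
5 5/2 171/200
f(2y,2.5y) = ((552/625)/(171/200) − 1)/(1/2) = 94/1425 ≈ 6.5965%

step 1 [0.5y] bond c/2=1/50: DF=(505257/500000 − 1/50·(0))/(1+1/50) = 9907/10000 ≈ 0.990700
step 2 [1y] bond c/2=3/100: DF=(258467/250000 − 3/100·(0.990700))/(1+3/100) = 9749/10000 ≈ 0.974900
step 3 [1.5y] bond c/2=1/32: DF=(327381/320000 − 1/32·(0.990700+0.974900))/(1+1/32) = 373/400 ≈ 0.932500
step 4 [2y] bond c/2=23/800: DF=(7935299/8000000 − 23/800·(0.990700+0.974900+0.932500))/(1+23/800) = 552/625 ≈ 0.883200
step 5 [2.5y] swap r/2=1450/46363: DF=(1 − 1450/46363·(0.990700+0.974900+0.932500+0.883200))/(1+1450/46363) = 171/200 ≈ 0.855000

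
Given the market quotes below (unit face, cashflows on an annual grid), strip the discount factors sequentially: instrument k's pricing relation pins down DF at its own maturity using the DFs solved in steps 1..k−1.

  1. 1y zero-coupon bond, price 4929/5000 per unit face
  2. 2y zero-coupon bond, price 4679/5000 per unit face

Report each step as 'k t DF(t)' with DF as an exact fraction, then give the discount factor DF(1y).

1 1 4929/5000
2 2 4679/5000
DF(1y) = 4929/5000 ≈ 0.985800

step 1 [1y] zero: DF = P = 4929/5000 ≈ 0.985800
step 2 [2y] zero: DF = P = 4679/5000 ≈ 0.935800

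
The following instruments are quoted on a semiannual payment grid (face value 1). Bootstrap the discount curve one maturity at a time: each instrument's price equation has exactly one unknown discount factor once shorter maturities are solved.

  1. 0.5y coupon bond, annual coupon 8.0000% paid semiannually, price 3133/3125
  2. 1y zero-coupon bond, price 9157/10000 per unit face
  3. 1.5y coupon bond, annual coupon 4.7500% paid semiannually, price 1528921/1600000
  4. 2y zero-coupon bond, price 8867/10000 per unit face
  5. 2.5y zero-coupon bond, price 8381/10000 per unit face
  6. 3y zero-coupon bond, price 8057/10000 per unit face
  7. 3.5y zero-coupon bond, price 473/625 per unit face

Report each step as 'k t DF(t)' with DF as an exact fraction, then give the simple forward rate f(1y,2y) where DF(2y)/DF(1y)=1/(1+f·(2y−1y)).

1 1/2 241/250
2 1 9157/10000
3 3/2 4449/5000
4 2 8867/10000
5 5/2 8381/10000
6 3 8057/10000
7 7/2 473/625
f(1y,2y) = ((9157/10000)/(8867/10000) − 1)/(1) = 290/8867 ≈ 3.2706%

step 1 [0.5y] bond c/2=1/25: DF=(3133/3125 − 1/25·(0))/(1+1/25) = 241/250 ≈ 0.964000
step 2 [1y] zero: DF = P = 9157/10000 ≈ 0.915700
step 3 [1.5y] bond c/2=19/800: DF=(1528921/1600000 − 19/800·(0.964000+0.915700))/(1+19/800) = 4449/5000 ≈ 0.889800
step 4 [2y] zero: DF = P = 8867/10000 ≈ 0.886700
step 5 [2.5y] zero: DF = P = 8381/10000 ≈ 0.838100
step 6 [3y] zero: DF = P = 8057/10000 ≈ 0.805700
step 7 [3.5y] zero: DF = P = 473/625 ≈ 0.756800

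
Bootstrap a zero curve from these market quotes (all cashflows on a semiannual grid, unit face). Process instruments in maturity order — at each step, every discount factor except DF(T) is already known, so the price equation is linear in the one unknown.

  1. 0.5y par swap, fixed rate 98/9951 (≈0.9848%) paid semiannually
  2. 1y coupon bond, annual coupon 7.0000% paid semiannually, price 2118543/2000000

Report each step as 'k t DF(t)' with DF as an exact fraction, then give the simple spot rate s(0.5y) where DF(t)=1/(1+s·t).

1 1/2 9951/10000
2 1 4949/5000
s(0.5y) = (1/(9951/10000) − 1)/(1/2) = 98/9951 ≈ 0.9848%

step 1 [0.5y] swap r/2=49/9951: DF=(1 − 49/9951·(0))/(1+49/9951) = 9951/10000 ≈ 0.995100
step 2 [1y] bond c/2=7/200: DF=(2118543/2000000 − 7/200·(0.995100))/(1+7/200) = 4949/5000 ≈ 0.989800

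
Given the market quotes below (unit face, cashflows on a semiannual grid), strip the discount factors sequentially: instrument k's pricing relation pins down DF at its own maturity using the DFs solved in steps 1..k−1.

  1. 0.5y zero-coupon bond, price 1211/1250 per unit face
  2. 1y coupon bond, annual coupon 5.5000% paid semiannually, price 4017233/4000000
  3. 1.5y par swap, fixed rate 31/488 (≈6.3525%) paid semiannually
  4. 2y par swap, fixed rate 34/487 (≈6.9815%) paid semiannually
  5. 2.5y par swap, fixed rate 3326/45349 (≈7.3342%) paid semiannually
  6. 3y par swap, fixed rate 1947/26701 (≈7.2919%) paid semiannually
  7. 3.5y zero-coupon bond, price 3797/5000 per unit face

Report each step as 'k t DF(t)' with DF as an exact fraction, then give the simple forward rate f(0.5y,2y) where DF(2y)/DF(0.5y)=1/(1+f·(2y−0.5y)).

step 1 [0.5y] zero: DF = P = 1211/1250 ≈ 0.968800
step 2 [1y] bond c/2=11/400: DF=(4017233/4000000 − 11/400·(0.968800))/(1+11/400) = 1903/2000 ≈ 0.951500
step 3 [1.5y] swap r/2=31/976: DF=(1 − 31/976·(0.968800+0.951500))/(1+31/976) = 9101/10000 ≈ 0.910100
step 4 [2y] swap r/2=17/487: DF=(1 − 17/487·(0.968800+0.951500+0.910100))/(1+17/487) = 2177/2500 ≈ 0.870800
step 5 [2.5y] swap r/2=1663/45349: DF=(1 − 1663/45349·(0.968800+0.951500+0.910100+0.870800))/(1+1663/45349) = 8337/10000 ≈ 0.833700
step 6 [3y] swap r/2=1947/53402: DF=(1 − 1947/53402·(0.968800+0.951500+0.910100+0.870800+0.833700))/(1+1947/53402) = 8053/10000 ≈ 0.805300
step 7 [3.5y] zero: DF = P = 3797/5000 ≈ 0.759400

1 1/2 1211/1250
2 1 1903/2000
3 3/2 9101/10000
4 2 2177/2500
5 5/2 8337/10000
6 3 8053/10000
7 7/2 3797/5000
f(0.5y,2y) = ((1211/1250)/(2177/2500) − 1)/(3/2) = 70/933 ≈ 7.5027%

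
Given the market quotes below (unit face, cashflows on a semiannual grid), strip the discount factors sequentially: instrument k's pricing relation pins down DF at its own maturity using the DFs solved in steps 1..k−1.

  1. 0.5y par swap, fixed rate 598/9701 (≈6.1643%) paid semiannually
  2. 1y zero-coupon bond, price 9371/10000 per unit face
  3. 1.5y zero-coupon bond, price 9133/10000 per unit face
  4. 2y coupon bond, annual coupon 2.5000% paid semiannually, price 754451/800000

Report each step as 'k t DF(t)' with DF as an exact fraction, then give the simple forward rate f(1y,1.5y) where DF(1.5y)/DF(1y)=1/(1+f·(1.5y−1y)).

1 1/2 9701/10000
2 1 9371/10000
3 3/2 9133/10000
4 2 4483/5000
f(1y,1.5y) = ((9371/10000)/(9133/10000) − 1)/(1/2) = 476/9133 ≈ 5.2119%

step 1 [0.5y] swap r/2=299/9701: DF=(1 − 299/9701·(0))/(1+299/9701) = 9701/10000 ≈ 0.970100
step 2 [1y] zero: DF = P = 9371/10000 ≈ 0.937100
step 3 [1.5y] zero: DF = P = 9133/10000 ≈ 0.913300
step 4 [2y] bond c/2=1/80: DF=(754451/800000 − 1/80·(0.970100+0.937100+0.913300))/(1+1/80) = 4483/5000 ≈ 0.896600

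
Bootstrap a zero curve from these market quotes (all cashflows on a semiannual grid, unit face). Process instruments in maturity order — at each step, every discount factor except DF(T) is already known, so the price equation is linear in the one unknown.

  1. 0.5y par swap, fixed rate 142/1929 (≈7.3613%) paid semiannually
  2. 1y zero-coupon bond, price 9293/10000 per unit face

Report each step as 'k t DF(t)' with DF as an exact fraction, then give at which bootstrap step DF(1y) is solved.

step 1 [0.5y] swap r/2=71/1929: DF=(1 − 71/1929·(0))/(1+71/1929) = 1929/2000 ≈ 0.964500
step 2 [1y] zero: DF = P = 9293/10000 ≈ 0.929300

1 1/2 1929/2000
2 1 9293/10000
DF(1y) is solved at step 2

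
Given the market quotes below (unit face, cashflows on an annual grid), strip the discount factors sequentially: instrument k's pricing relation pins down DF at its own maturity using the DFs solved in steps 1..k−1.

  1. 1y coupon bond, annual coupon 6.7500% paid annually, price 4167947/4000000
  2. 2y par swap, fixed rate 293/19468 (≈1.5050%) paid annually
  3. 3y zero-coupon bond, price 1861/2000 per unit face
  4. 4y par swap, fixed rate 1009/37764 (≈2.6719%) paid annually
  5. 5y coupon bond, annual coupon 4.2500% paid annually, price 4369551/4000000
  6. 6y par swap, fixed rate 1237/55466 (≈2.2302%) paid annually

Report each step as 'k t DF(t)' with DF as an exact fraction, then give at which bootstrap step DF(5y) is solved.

1 1 9761/10000
2 2 9707/10000
3 3 1861/2000
4 4 8991/10000
5 5 8939/10000
6 6 8763/10000
DF(5y) is solved at step 5

step 1 [1y] bond c/1=27/400: DF=(4167947/4000000 − 27/400·(0))/(1+27/400) = 9761/10000 ≈ 0.976100
step 2 [2y] swap r/1=293/19468: DF=(1 − 293/19468·(0.976100))/(1+293/19468) = 9707/10000 ≈ 0.970700
step 3 [3y] zero: DF = P = 1861/2000 ≈ 0.930500
step 4 [4y] swap r/1=1009/37764: DF=(1 − 1009/37764·(0.976100+0.970700+0.930500))/(1+1009/37764) = 8991/10000 ≈ 0.899100
step 5 [5y] bond c/1=17/400: DF=(4369551/4000000 − 17/400·(0.976100+0.970700+0.930500+0.899100))/(1+17/400) = 8939/10000 ≈ 0.893900
step 6 [6y] swap r/1=1237/55466: DF=(1 − 1237/55466·(0.976100+0.970700+0.930500+0.899100+0.893900))/(1+1237/55466) = 8763/10000 ≈ 0.876300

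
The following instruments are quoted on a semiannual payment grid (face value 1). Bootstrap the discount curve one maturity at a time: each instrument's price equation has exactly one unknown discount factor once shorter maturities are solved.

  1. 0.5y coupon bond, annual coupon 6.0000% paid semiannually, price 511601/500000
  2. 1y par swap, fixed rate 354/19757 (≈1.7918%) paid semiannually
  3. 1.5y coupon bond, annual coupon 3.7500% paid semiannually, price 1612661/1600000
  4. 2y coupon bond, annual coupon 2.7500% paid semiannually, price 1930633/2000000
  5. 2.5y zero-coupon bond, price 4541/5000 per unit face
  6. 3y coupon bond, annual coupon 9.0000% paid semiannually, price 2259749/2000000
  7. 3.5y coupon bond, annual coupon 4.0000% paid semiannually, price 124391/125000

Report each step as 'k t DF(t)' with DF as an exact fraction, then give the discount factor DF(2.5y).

step 1 [0.5y] bond c/2=3/100: DF=(511601/500000 − 3/100·(0))/(1+3/100) = 4967/5000 ≈ 0.993400
step 2 [1y] swap r/2=177/19757: DF=(1 − 177/19757·(0.993400))/(1+177/19757) = 9823/10000 ≈ 0.982300
step 3 [1.5y] bond c/2=3/160: DF=(1612661/1600000 − 3/160·(0.993400+0.982300))/(1+3/160) = 953/1000 ≈ 0.953000
step 4 [2y] bond c/2=11/800: DF=(1930633/2000000 − 11/800·(0.993400+0.982300+0.953000))/(1+11/800) = 73/80 ≈ 0.912500
step 5 [2.5y] zero: DF = P = 4541/5000 ≈ 0.908200
step 6 [3y] bond c/2=9/200: DF=(2259749/2000000 − 9/200·(0.993400+0.982300+0.953000+0.912500+0.908200))/(1+9/200) = 8767/10000 ≈ 0.876700
step 7 [3.5y] bond c/2=1/50: DF=(124391/125000 − 1/50·(0.993400+0.982300+0.953000+0.912500+0.908200+0.876700))/(1+1/50) = 8653/10000 ≈ 0.865300

1 1/2 4967/5000
2 1 9823/10000
3 3/2 953/1000
4 2 73/80
5 5/2 4541/5000
6 3 8767/10000
7 7/2 8653/10000
DF(2.5y) = 4541/5000 ≈ 0.908200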